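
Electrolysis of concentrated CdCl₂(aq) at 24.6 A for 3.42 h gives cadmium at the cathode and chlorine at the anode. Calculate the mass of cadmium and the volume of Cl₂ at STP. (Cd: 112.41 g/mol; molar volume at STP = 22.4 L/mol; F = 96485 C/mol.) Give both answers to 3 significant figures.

176 g Cd; 35.2 L Cl₂

Q = 24.6 × 12312 = 3.029×10^5 C; n(e⁻) = 3.029×10^5 / 96485 = 3.139 mol
Cathode: Cd²⁺ + 2e⁻ → Cd → n(Cd) = 3.139/2 = 1.570 mol → 176 g
Anode: 2Cl⁻ → Cl₂ + 2e⁻ → n(Cl₂) = 3.139/2 = 1.570 mol → 35.2 L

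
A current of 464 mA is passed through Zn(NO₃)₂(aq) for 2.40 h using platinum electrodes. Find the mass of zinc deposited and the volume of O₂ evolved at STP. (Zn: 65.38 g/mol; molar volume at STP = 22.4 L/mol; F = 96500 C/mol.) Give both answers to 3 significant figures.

1.36 g Zn; 0.233 L O₂

Q = 0.464 × 8640 = 4009 C; n(e⁻) = 4009 / 96500 = 0.04154 mol
Cathode: Zn²⁺ + 2e⁻ → Zn → n(Zn) = 0.04154/2 = 0.02077 mol → 1.36 g
Anode: 2H₂O → O₂ + 4H⁺ + 4e⁻ → n(O₂) = 0.04154/4 = 0.01039 mol → 0.233 L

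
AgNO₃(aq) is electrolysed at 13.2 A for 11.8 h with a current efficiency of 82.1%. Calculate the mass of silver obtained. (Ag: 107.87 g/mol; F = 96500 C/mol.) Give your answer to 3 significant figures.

515 g

Q = 13.2 × 42480 = 5.607×10^5 C
n(e⁻) = 5.607×10^5 / 96500 = 5.810 mol
Ag⁺ + e⁻ → Ag, so theoretical m(Ag) = 5.810 × 107.87 = 626.7 g
Actual mass = 82.1% × 626.7 = 515 g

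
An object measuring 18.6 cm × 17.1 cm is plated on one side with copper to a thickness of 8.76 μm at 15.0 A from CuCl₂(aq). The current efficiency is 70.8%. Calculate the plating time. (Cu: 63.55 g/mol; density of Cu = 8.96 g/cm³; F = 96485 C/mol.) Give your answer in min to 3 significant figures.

11.9 min

Plated area = 18.6 × 17.1 = 318.1 cm²
Volume = 318.1 × 8.76×10⁻⁴ cm = 0.2787 cm³
m(Cu) = 0.2787 × 8.96 = 2.497 g
n(Cu) = 2.497 / 63.55 = 0.03929 mol; n(e⁻) = 2 × 0.03929 = 0.07858 mol
Q = 0.07858 × 96485 / 0.708 = 10710 C
t = 10710 / 15.0 = 714.0 s = 11.9 min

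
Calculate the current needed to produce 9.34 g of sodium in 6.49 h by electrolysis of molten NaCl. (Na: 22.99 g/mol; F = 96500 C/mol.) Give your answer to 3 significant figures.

1.68 A

n(Na) = 9.34 / 22.99 = 0.4063 mol
Na⁺ + e⁻ → Na, so n(e⁻) = 0.4063 mol
Q = 0.4063 × 96500 = 39210 C
I = Q / t = 39210 / 23364 s = 1.68 A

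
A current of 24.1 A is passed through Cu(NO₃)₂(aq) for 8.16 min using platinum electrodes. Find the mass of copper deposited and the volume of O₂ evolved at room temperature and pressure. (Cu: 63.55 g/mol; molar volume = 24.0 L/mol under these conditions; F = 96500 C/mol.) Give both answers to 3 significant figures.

3.89 g Cu; 0.734 L O₂

Q = 24.1 × 489.6 = 11800 C; n(e⁻) = 11800 / 96500 = 0.1223 mol
Cathode: Cu²⁺ + 2e⁻ → Cu → n(Cu) = 0.1223/2 = 0.06115 mol → 3.89 g
Anode: 2H₂O → O₂ + 4H⁺ + 4e⁻ → n(O₂) = 0.1223/4 = 0.03058 mol → 0.734 L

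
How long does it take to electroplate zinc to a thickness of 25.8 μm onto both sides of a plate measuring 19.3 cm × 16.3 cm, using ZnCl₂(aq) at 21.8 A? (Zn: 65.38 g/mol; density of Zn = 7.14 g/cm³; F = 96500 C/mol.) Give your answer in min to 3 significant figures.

26.2 min

Plated area = 2 × 19.3 × 16.3 = 629.2 cm²
Volume = 629.2 × 25.8×10⁻⁴ cm = 1.623 cm³
m(Zn) = 1.623 × 7.14 = 11.59 g
n(Zn) = 11.59 / 65.38 = 0.1773 mol; n(e⁻) = 2 × 0.1773 = 0.3546 mol
Q = 0.3546 × 96500 = 34220 C
t = 34220 / 21.8 = 1570 s = 26.2 min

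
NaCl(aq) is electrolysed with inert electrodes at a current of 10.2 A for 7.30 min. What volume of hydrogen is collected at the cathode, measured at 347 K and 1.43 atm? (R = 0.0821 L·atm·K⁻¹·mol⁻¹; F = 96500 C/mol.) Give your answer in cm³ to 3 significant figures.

461 cm³

Charge passed = 10.2 × 438 = 4468 C
n(e⁻) = 4468 / 96500 = 0.04630 mol
2H⁺ + 2e⁻ → H₂, so n(H₂) = 0.04630 / 2 = 0.02315 mol
V = nRT/P = 0.02315 × 0.0821 × 347 / 1.43 = 0.4612 L
= 461 cm³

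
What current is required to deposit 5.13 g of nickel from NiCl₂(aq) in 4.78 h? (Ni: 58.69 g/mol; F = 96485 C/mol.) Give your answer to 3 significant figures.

0.980 A

n(Ni) = 5.13 / 58.69 = 0.08741 mol
Ni²⁺ + 2e⁻ → Ni, so n(e⁻) = 2 × 0.08741 = 0.1748 mol
Q = 0.1748 × 96485 = 16870 C
I = Q / t = 16870 / 17208 s = 0.980 A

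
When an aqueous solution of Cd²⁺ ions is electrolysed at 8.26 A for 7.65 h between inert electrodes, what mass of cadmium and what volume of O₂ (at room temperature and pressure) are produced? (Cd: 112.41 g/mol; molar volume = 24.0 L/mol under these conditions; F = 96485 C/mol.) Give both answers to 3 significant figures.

Q = 8.26 × 27540 = 2.275×10^5 C; n(e⁻) = 2.275×10^5 / 96485 = 2.358 mol
Cathode: Cd²⁺ + 2e⁻ → Cd → n(Cd) = 2.358/2 = 1.179 mol → 133 g
Anode: 2H₂O → O₂ + 4H⁺ + 4e⁻ → n(O₂) = 2.358/4 = 0.5895 mol → 14.1 L

133 g Cd; 14.1 L O₂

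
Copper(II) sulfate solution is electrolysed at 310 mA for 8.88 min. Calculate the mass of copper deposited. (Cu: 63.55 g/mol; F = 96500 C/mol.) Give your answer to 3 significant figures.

Charge passed = 0.310 × 532.8 = 165.2 C
Moles of electrons = 165.2 / 96500 = 0.001712 mol
Cu²⁺ + 2e⁻ → Cu, so n(Cu) = 0.001712 / 2 = 8.560×10^-4 mol
m = 8.560×10^-4 × 63.55 = 0.0544 g

0.0544 g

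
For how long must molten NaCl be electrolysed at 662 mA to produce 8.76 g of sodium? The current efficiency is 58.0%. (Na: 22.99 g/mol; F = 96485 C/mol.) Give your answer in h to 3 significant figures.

n(Na) = 8.76 / 22.99 = 0.3810 mol
Na⁺ + e⁻ → Na, so n(e⁻) = 0.3810 mol
Q = 0.3810 × 96485 / 0.580 = 63380 C
t = Q / I = 63380 / 0.662 = 95740 s = 26.6 h

26.6 h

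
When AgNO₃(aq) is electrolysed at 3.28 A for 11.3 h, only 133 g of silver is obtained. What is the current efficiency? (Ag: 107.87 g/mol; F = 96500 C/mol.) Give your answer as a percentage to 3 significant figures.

89.2%

Q = 3.28 × 40680 = 1.334×10^5 C
n(e⁻) = 1.334×10^5 / 96500 = 1.382 mol
Ag⁺ + e⁻ → Ag, so theoretical n(Ag) = 1.382 mol → 149.1 g
Efficiency = 133 / 149.1 = 0.8920 = 89.2%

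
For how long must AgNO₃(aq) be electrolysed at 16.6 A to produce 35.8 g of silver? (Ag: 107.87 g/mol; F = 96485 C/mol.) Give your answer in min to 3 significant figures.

n(Ag) = 35.8 / 107.87 = 0.3319 mol
Ag⁺ + e⁻ → Ag, so n(e⁻) = 0.3319 mol
Q = 0.3319 × 96485 = 32020 C
t = Q / I = 32020 / 16.6 = 1929 s = 32.2 min

32.2 min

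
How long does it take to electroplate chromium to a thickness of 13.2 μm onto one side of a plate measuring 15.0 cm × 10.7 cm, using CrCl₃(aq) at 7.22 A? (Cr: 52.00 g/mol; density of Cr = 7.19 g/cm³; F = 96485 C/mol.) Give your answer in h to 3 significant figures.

0.326 h

Plated area = 15.0 × 10.7 = 160.5 cm²
Volume = 160.5 × 13.2×10⁻⁴ cm = 0.2119 cm³
m(Cr) = 0.2119 × 7.19 = 1.524 g
n(Cr) = 1.524 / 52.00 = 0.02931 mol; n(e⁻) = 3 × 0.02931 = 0.08793 mol
Q = 0.08793 × 96485 = 8484 C
t = 8484 / 7.22 = 1175 s = 0.326 h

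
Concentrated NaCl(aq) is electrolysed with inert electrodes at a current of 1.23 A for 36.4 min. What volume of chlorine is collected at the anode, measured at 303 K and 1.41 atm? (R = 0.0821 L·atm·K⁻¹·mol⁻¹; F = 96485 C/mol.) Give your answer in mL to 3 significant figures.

Charge passed = 1.23 × 2184 = 2686 C
n(e⁻) = Q/F = 2686/96485 = 0.02784 mol
2Cl⁻ → Cl₂ + 2e⁻, so n(Cl₂) = 0.02784 / 2 = 0.01392 mol
V = nRT/P = 0.01392 × 0.0821 × 303 / 1.41 = 0.2456 L
= 246 mL

246 mL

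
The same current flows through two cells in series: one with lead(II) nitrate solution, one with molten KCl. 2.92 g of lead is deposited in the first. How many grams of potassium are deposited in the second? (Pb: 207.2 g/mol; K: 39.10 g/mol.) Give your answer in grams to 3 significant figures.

1.10 g

n(Pb) = 2.92 / 207.2 = 0.01409 mol
Pb²⁺ + 2e⁻ → Pb, so n(e⁻) = 2 × 0.01409 = 0.02818 mol
Since the cells are in series, n(e⁻) in the K cell is also 0.02818 mol.
K⁺ + e⁻ → K, so n(K) = 0.02818 mol
m(K) = 0.02818 × 39.10 = 1.10 g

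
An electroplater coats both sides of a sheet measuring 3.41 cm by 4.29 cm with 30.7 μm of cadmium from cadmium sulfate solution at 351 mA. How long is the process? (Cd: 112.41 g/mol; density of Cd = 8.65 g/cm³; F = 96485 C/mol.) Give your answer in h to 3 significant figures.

Plated area = 2 × 3.41 × 4.29 = 29.26 cm²
Volume = 29.26 × 30.7×10⁻⁴ cm = 0.08983 cm³
m(Cd) = 0.08983 × 8.65 = 0.7770 g
n(Cd) = 0.7770 / 112.41 = 0.006912 mol; n(e⁻) = 2 × 0.006912 = 0.01382 mol
Q = 0.01382 × 96485 = 1333 C
t = 1333 / 0.351 = 3798 s = 1.06 h

1.06 h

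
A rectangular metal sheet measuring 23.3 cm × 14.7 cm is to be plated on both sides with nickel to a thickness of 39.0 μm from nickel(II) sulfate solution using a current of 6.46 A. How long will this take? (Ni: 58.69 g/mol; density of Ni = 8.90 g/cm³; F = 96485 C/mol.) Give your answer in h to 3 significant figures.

Plated area = 2 × 23.3 × 14.7 = 685.0 cm²
Volume = 685.0 × 39.0×10⁻⁴ cm = 2.672 cm³
m(Ni) = 2.672 × 8.90 = 23.78 g
n(Ni) = 23.78 / 58.69 = 0.4052 mol; n(e⁻) = 2 × 0.4052 = 0.8104 mol
Q = 0.8104 × 96485 = 78190 C
t = 78190 / 6.46 = 12100 s = 3.36 h

3.36 h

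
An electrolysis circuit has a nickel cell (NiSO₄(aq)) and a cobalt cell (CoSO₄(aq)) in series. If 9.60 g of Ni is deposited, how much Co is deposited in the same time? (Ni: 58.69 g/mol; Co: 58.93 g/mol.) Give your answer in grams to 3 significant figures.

n(Ni) = 9.60 / 58.69 = 0.1636 mol
Ni²⁺ + 2e⁻ → Ni, so n(e⁻) = 2 × 0.1636 = 0.3272 mol
In series, the same 0.3272 mol of electrons flows through the second cell.
Co²⁺ + 2e⁻ → Co, so n(Co) = 0.3272 / 2 = 0.1636 mol
m(Co) = 0.1636 × 58.93 = 9.64 g

9.64 g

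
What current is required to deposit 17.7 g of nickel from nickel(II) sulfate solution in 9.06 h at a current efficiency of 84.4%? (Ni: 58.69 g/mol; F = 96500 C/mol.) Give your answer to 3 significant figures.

2.11 A

n(Ni) = 17.7 / 58.69 = 0.3016 mol
Ni²⁺ + 2e⁻ → Ni, so n(e⁻) = 2 × 0.3016 = 0.6032 mol
Q = 0.6032 × 96500 / 0.844 = 68970 C
I = Q / t = 68970 / 32616 s = 2.11 A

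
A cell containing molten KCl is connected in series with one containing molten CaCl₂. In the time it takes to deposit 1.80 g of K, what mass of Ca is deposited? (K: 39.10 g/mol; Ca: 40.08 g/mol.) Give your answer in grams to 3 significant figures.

0.923 g

n(K) = 1.80 / 39.10 = 0.04604 mol
K⁺ + e⁻ → K, so n(e⁻) = 0.04604 mol
Same current for the same time ⇒ same n(e⁻) = 0.04604 mol in both cells.
Ca²⁺ + 2e⁻ → Ca, so n(Ca) = 0.04604 / 2 = 0.02302 mol
m(Ca) = 0.02302 × 40.08 = 0.923 g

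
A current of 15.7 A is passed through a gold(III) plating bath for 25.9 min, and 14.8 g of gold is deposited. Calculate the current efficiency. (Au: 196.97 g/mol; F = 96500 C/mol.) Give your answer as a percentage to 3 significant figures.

89.2%

Q = 15.7 × 1554 = 24400 C
n(e⁻) = 24400 / 96500 = 0.2528 mol
Au³⁺ + 3e⁻ → Au, so theoretical n(Au) = 0.08427 mol → 16.60 g
Efficiency = 14.8 / 16.60 = 0.8916 = 89.2%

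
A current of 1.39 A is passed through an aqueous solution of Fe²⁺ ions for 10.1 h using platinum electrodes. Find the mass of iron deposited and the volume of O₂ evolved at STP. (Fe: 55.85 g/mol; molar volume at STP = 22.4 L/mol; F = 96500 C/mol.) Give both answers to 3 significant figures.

14.6 g Fe; 2.93 L O₂

Q = 1.39 × 36360 = 50540 C; n(e⁻) = 50540 / 96500 = 0.5237 mol
Cathode: Fe²⁺ + 2e⁻ → Fe → n(Fe) = 0.5237/2 = 0.2619 mol → 14.6 g
Anode: 2H₂O → O₂ + 4H⁺ + 4e⁻ → n(O₂) = 0.5237/4 = 0.1309 mol → 2.93 L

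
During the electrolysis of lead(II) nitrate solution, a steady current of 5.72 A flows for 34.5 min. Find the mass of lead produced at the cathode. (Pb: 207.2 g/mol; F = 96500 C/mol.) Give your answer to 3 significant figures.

12.7 g

Charge passed = 5.72 × 2070 = 11840 C
Moles of electrons = 11840 / 96500 = 0.1227 mol
Pb²⁺ + 2e⁻ → Pb, so n(Pb) = 0.1227 / 2 = 0.06135 mol
m = 0.06135 × 207.2 = 12.7 g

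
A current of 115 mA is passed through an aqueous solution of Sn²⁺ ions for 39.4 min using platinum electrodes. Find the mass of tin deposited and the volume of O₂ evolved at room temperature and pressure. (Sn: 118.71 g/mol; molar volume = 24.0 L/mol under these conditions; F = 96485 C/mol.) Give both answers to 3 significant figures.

0.167 g Sn; 0.0169 L O₂

Q = 0.115 × 2364 = 271.9 C; n(e⁻) = 271.9 / 96485 = 0.002818 mol
Cathode: Sn²⁺ + 2e⁻ → Sn → n(Sn) = 0.002818/2 = 0.001409 mol → 0.167 g
Anode: 2H₂O → O₂ + 4H⁺ + 4e⁻ → n(O₂) = 0.002818/4 = 7.045×10^-4 mol → 0.0169 L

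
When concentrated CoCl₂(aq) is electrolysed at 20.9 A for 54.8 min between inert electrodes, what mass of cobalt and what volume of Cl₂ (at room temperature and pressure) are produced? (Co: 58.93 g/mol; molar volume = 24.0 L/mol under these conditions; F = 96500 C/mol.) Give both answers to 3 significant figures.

21.0 g Co; 8.55 L Cl₂

Q = 20.9 × 3288 = 68720 C; n(e⁻) = 68720 / 96500 = 0.7121 mol
Cathode: Co²⁺ + 2e⁻ → Co → n(Co) = 0.7121/2 = 0.3561 mol → 21.0 g
Anode: 2Cl⁻ → Cl₂ + 2e⁻ → n(Cl₂) = 0.7121/2 = 0.3561 mol → 8.55 L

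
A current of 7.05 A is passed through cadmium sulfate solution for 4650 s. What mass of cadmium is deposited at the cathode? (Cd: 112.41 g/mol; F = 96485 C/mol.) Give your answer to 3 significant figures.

Q = It = 7.05 × 4650 = 32780 C
n(e⁻) = Q/F = 32780/96485 = 0.3397 mol
Cd²⁺ + 2e⁻ → Cd, so n(Cd) = 0.3397 / 2 = 0.1699 mol
m = 0.1699 × 112.41 = 19.1 g

19.1 g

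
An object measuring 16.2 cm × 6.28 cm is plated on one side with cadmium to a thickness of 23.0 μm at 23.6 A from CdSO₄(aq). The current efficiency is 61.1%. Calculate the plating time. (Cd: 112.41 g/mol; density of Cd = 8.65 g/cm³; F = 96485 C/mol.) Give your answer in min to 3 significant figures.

4.02 min

Plated area = 16.2 × 6.28 = 101.7 cm²
Volume = 101.7 × 23.0×10⁻⁴ cm = 0.2339 cm³
m(Cd) = 0.2339 × 8.65 = 2.023 g
n(Cd) = 2.023 / 112.41 = 0.01800 mol; n(e⁻) = 2 × 0.01800 = 0.03600 mol
Q = 0.03600 × 96485 / 0.611 = 5685 C
t = 5685 / 23.6 = 240.9 s = 4.02 min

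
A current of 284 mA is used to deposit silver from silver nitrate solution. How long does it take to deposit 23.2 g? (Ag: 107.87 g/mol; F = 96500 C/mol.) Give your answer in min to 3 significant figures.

1220 min

n(Ag) = 23.2 / 107.87 = 0.2151 mol
Ag⁺ + e⁻ → Ag, so n(e⁻) = 0.2151 mol
Q = 0.2151 × 96500 = 20760 C
t = Q / I = 20760 / 0.284 = 73100 s = 1220 min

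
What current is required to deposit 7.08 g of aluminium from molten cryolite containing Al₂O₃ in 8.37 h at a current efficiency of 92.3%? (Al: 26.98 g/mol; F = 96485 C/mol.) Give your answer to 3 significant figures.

2.73 A

n(Al) = 7.08 / 26.98 = 0.2624 mol
Al³⁺ + 3e⁻ → Al, so n(e⁻) = 3 × 0.2624 = 0.7872 mol
Q = 0.7872 × 96485 / 0.923 = 82290 C
I = Q / t = 82290 / 30132 s = 2.73 A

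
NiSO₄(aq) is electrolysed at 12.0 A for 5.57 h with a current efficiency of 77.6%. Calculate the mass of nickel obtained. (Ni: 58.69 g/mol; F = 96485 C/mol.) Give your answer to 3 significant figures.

56.8 g

Q = 12.0 × 20052 = 2.406×10^5 C
n(e⁻) = 2.406×10^5 / 96485 = 2.494 mol
Ni²⁺ + 2e⁻ → Ni, so theoretical m(Ni) = 1.247 × 58.69 = 73.19 g
Actual mass = 77.6% × 73.19 = 56.8 g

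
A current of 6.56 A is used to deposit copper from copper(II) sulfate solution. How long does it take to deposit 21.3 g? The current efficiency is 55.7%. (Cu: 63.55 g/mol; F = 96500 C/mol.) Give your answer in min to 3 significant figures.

295 min

n(Cu) = 21.3 / 63.55 = 0.3352 mol
Cu²⁺ + 2e⁻ → Cu, so n(e⁻) = 2 × 0.3352 = 0.6704 mol
Q = 0.6704 × 96500 / 0.557 = 1.161×10^5 C
t = Q / I = 1.161×10^5 / 6.56 = 17700 s = 295 min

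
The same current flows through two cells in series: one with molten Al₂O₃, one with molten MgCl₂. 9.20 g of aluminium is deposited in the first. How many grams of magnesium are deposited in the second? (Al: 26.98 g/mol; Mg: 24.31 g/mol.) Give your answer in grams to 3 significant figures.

12.4 g

n(Al) = 9.20 / 26.98 = 0.3410 mol
Al³⁺ + 3e⁻ → Al, so n(e⁻) = 3 × 0.3410 = 1.023 mol
Same current for the same time ⇒ same n(e⁻) = 1.023 mol in both cells.
Mg²⁺ + 2e⁻ → Mg, so n(Mg) = 1.023 / 2 = 0.5115 mol
m(Mg) = 0.5115 × 24.31 = 12.4 g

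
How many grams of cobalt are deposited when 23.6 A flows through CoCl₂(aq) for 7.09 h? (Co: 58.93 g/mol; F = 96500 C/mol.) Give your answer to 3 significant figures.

184 g

Charge passed = 23.6 × 25524 = 6.024×10^5 C
Moles of electrons = 6.024×10^5 / 96500 = 6.242 mol
Co²⁺ + 2e⁻ → Co, so n(Co) = 6.242 / 2 = 3.121 mol
m = 3.121 × 58.93 = 184 g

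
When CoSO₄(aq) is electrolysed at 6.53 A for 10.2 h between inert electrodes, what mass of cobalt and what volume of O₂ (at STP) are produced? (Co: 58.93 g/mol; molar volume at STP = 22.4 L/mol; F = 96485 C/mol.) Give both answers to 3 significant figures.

73.2 g Co; 13.9 L O₂

Q = 6.53 × 36720 = 2.398×10^5 C; n(e⁻) = 2.398×10^5 / 96485 = 2.485 mol
Cathode: Co²⁺ + 2e⁻ → Co → n(Co) = 2.485/2 = 1.243 mol → 73.2 g
Anode: 2H₂O → O₂ + 4H⁺ + 4e⁻ → n(O₂) = 2.485/4 = 0.6213 mol → 13.9 L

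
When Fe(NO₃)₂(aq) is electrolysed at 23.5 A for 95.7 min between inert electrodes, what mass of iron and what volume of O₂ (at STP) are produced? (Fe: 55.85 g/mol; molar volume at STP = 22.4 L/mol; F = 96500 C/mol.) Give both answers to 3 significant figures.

39.0 g Fe; 7.83 L O₂

Q = 23.5 × 5742 = 1.349×10^5 C; n(e⁻) = 1.349×10^5 / 96500 = 1.398 mol
Cathode: Fe²⁺ + 2e⁻ → Fe → n(Fe) = 1.398/2 = 0.6990 mol → 39.0 g
Anode: 2H₂O → O₂ + 4H⁺ + 4e⁻ → n(O₂) = 1.398/4 = 0.3495 mol → 7.83 L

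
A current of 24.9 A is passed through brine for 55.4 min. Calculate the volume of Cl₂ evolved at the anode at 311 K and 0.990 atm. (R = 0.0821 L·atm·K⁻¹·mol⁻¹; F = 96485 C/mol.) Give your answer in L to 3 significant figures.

11.1 L

Q = It = 24.9 × 3324 = 82770 C
n(e⁻) = 82770 / 96485 = 0.8579 mol
2Cl⁻ → Cl₂ + 2e⁻, so n(Cl₂) = 0.8579 / 2 = 0.4290 mol
V = nRT/P = 0.4290 × 0.0821 × 311 / 0.990 = 11.06 L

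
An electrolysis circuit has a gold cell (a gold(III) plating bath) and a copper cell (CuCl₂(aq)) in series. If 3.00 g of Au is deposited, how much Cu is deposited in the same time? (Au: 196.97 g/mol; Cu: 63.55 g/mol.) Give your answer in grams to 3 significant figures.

n(Au) = 3.00 / 196.97 = 0.01523 mol
Au³⁺ + 3e⁻ → Au, so n(e⁻) = 3 × 0.01523 = 0.04569 mol
Same current for the same time ⇒ same n(e⁻) = 0.04569 mol in both cells.
Cu²⁺ + 2e⁻ → Cu, so n(Cu) = 0.04569 / 2 = 0.02285 mol
m(Cu) = 0.02285 × 63.55 = 1.45 g

1.45 g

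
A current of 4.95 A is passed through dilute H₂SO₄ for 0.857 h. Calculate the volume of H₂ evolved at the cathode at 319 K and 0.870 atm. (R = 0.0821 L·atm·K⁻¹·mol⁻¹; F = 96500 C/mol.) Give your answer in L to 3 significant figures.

2.38 L

Q = 4.95 A × 3085.2 s = 15270 C
n(e⁻) = Q/F = 15270/96500 = 0.1582 mol
2H⁺ + 2e⁻ → H₂, so n(H₂) = 0.1582 / 2 = 0.07910 mol
V = nRT/P = 0.07910 × 0.0821 × 319 / 0.870 = 2.381 L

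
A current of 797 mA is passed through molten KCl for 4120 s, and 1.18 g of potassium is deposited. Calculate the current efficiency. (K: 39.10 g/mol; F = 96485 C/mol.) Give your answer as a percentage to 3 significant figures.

Q = 0.797 × 4120 = 3284 C
n(e⁻) = 3284 / 96485 = 0.03404 mol
K⁺ + e⁻ → K, so theoretical n(K) = 0.03404 mol → 1.331 g
Efficiency = 1.18 / 1.331 = 0.8866 = 88.7%

88.7%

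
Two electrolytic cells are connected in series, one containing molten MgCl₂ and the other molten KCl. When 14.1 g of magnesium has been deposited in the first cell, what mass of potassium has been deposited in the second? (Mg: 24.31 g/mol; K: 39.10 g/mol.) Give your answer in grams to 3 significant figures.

n(Mg) = 14.1 / 24.31 = 0.5800 mol
Mg²⁺ + 2e⁻ → Mg, so n(e⁻) = 2 × 0.5800 = 1.160 mol
Same current for the same time ⇒ same n(e⁻) = 1.160 mol in both cells.
K⁺ + e⁻ → K, so n(K) = 1.160 mol
m(K) = 1.160 × 39.10 = 45.4 g

45.4 g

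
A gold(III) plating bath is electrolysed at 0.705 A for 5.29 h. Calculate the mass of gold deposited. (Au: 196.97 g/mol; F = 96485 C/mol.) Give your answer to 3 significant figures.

Q = 0.705 A × 19044 s = 13430 C
Moles of electrons = 13430 / 96485 = 0.1392 mol
Au³⁺ + 3e⁻ → Au, so n(Au) = 0.1392 / 3 = 0.04640 mol
m = 0.04640 × 196.97 = 9.14 g

9.14 g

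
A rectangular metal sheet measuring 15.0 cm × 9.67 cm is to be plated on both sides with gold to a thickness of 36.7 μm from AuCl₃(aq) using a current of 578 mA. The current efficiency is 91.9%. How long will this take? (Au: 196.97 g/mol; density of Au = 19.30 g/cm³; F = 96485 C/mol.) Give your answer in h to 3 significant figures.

Plated area = 2 × 15.0 × 9.67 = 290.1 cm²
Volume = 290.1 × 36.7×10⁻⁴ cm = 1.065 cm³
m(Au) = 1.065 × 19.30 = 20.55 g
n(Au) = 20.55 / 196.97 = 0.1043 mol; n(e⁻) = 3 × 0.1043 = 0.3129 mol
Q = 0.3129 × 96485 / 0.919 = 32850 C
t = 32850 / 0.578 = 56830 s = 15.8 h

15.8 h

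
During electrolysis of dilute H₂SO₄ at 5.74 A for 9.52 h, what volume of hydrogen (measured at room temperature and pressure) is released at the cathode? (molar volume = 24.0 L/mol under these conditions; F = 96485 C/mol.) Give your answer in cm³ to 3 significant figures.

24500 cm³

Q = It = 5.74 × 34272 = 1.967×10^5 C
Moles of electrons = 1.967×10^5 / 96485 = 2.039 mol
2H⁺ + 2e⁻ → H₂, so n(H₂) = 2.039 / 2 = 1.020 mol
V = 1.020 × 24.0 = 24.48 L
= 24500 cm³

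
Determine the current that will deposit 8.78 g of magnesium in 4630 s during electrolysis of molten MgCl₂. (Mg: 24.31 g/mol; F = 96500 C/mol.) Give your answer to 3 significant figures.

15.1 A

n(Mg) = 8.78 / 24.31 = 0.3612 mol
Mg²⁺ + 2e⁻ → Mg, so n(e⁻) = 2 × 0.3612 = 0.7224 mol
Q = 0.7224 × 96500 = 69710 C
I = Q / t = 69710 / 4630 s = 15.1 A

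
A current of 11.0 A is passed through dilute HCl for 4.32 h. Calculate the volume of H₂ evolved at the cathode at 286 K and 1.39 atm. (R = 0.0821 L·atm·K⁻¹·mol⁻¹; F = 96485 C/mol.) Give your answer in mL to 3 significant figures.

15000 mL

Q = It = 11.0 × 15552 = 1.711×10^5 C
Moles of electrons = 1.711×10^5 / 96485 = 1.773 mol
2H⁺ + 2e⁻ → H₂, so n(H₂) = 1.773 / 2 = 0.8865 mol
V = nRT/P = 0.8865 × 0.0821 × 286 / 1.39 = 14.98 L
= 15000 mL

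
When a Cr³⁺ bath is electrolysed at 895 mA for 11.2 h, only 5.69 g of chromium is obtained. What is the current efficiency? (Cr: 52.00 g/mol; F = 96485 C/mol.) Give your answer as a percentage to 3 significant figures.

87.8%

Q = 0.895 × 40320 = 36090 C
n(e⁻) = 36090 / 96485 = 0.3740 mol
Cr³⁺ + 3e⁻ → Cr, so theoretical n(Cr) = 0.1247 mol → 6.484 g
Efficiency = 5.69 / 6.484 = 0.8775 = 87.8%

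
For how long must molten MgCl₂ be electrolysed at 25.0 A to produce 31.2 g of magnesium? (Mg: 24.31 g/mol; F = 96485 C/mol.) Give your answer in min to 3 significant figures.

165 min

n(Mg) = 31.2 / 24.31 = 1.283 mol
Mg²⁺ + 2e⁻ → Mg, so n(e⁻) = 2 × 1.283 = 2.566 mol
Q = 2.566 × 96485 = 2.476×10^5 C
t = Q / I = 2.476×10^5 / 25.0 = 9904 s = 165 min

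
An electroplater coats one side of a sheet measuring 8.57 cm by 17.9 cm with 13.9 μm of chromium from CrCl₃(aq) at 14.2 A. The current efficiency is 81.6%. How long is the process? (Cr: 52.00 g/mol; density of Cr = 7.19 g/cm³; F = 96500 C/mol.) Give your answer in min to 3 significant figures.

12.3 min

Plated area = 8.57 × 17.9 = 153.4 cm²
Volume = 153.4 × 13.9×10⁻⁴ cm = 0.2132 cm³
m(Cr) = 0.2132 × 7.19 = 1.533 g
n(Cr) = 1.533 / 52.00 = 0.02948 mol; n(e⁻) = 3 × 0.02948 = 0.08844 mol
Q = 0.08844 × 96500 / 0.816 = 10460 C
t = 10460 / 14.2 = 736.6 s = 12.3 min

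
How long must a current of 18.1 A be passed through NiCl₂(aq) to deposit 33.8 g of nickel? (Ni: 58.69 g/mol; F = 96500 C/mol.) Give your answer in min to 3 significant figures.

102 min

n(Ni) = 33.8 / 58.69 = 0.5759 mol
Ni²⁺ + 2e⁻ → Ni, so n(e⁻) = 2 × 0.5759 = 1.152 mol
Q = 1.152 × 96500 = 1.112×10^5 C
t = Q / I = 1.112×10^5 / 18.1 = 6144 s = 102 min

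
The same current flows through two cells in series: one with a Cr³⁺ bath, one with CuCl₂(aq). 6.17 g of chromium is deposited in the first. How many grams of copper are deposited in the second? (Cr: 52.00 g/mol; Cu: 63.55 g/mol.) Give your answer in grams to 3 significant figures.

n(Cr) = 6.17 / 52.00 = 0.1187 mol
Cr³⁺ + 3e⁻ → Cr, so n(e⁻) = 3 × 0.1187 = 0.3561 mol
In series, the same 0.3561 mol of electrons flows through the second cell.
Cu²⁺ + 2e⁻ → Cu, so n(Cu) = 0.3561 / 2 = 0.1781 mol
m(Cu) = 0.1781 × 63.55 = 11.3 g

11.3 g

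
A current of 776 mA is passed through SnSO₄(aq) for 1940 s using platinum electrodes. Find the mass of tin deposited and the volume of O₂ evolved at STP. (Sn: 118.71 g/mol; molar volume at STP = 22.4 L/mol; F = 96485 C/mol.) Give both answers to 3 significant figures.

0.926 g Sn; 0.0874 L O₂

Q = 0.776 × 1940 = 1505 C; n(e⁻) = 1505 / 96485 = 0.01560 mol
Cathode: Sn²⁺ + 2e⁻ → Sn → n(Sn) = 0.01560/2 = 0.007800 mol → 0.926 g
Anode: 2H₂O → O₂ + 4H⁺ + 4e⁻ → n(O₂) = 0.01560/4 = 0.003900 mol → 0.0874 L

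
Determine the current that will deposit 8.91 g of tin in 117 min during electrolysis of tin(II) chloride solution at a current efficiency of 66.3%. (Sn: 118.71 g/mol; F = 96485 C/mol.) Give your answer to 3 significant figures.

3.11 A

n(Sn) = 8.91 / 118.71 = 0.07506 mol
Sn²⁺ + 2e⁻ → Sn, so n(e⁻) = 2 × 0.07506 = 0.1501 mol
Q = 0.1501 × 96485 / 0.663 = 21840 C
I = Q / t = 21840 / 7020 s = 3.11 A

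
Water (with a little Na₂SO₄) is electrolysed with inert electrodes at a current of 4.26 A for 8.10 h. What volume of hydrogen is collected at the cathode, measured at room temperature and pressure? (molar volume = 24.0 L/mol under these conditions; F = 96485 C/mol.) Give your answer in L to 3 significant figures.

Q = It = 4.26 × 29160 = 1.242×10^5 C
n(e⁻) = Q/F = 1.242×10^5/96485 = 1.287 mol
2H⁺ + 2e⁻ → H₂, so n(H₂) = 1.287 / 2 = 0.6435 mol
V = 0.6435 × 24.0 = 15.44 L

15.4 L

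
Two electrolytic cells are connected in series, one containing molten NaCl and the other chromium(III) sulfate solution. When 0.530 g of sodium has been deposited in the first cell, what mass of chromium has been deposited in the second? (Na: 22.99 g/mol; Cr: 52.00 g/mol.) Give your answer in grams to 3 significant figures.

0.400 g

n(Na) = 0.530 / 22.99 = 0.02305 mol
Na⁺ + e⁻ → Na, so n(e⁻) = 0.02305 mol
Same current for the same time ⇒ same n(e⁻) = 0.02305 mol in both cells.
Cr³⁺ + 3e⁻ → Cr, so n(Cr) = 0.02305 / 3 = 0.007683 mol
m(Cr) = 0.007683 × 52.00 = 0.400 g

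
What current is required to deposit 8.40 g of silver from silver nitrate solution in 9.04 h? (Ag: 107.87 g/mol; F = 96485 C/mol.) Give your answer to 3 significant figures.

n(Ag) = 8.40 / 107.87 = 0.07787 mol
Ag⁺ + e⁻ → Ag, so n(e⁻) = 0.07787 mol
Q = 0.07787 × 96485 = 7513 C
I = Q / t = 7513 / 32544 s = 0.231 A

0.231 A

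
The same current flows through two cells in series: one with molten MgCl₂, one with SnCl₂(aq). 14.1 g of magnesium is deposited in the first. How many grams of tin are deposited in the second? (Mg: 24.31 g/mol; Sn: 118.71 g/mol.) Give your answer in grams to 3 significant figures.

68.9 g

n(Mg) = 14.1 / 24.31 = 0.5800 mol
Mg²⁺ + 2e⁻ → Mg, so n(e⁻) = 2 × 0.5800 = 1.160 mol
Same current for the same time ⇒ same n(e⁻) = 1.160 mol in both cells.
Sn²⁺ + 2e⁻ → Sn, so n(Sn) = 1.160 / 2 = 0.5800 mol
m(Sn) = 0.5800 × 118.71 = 68.9 g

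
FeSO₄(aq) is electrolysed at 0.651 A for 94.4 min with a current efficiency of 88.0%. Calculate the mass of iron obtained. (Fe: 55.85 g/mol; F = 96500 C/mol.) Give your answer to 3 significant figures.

0.939 g

Q = 0.651 × 5664 = 3687 C
n(e⁻) = 3687 / 96500 = 0.03821 mol
Fe²⁺ + 2e⁻ → Fe, so theoretical m(Fe) = 0.01911 × 55.85 = 1.067 g
Actual mass = 88.0% × 1.067 = 0.939 g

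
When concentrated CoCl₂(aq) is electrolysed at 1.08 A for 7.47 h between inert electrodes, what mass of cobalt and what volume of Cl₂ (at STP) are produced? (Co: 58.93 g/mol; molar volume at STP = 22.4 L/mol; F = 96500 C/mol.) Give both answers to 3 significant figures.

Q = 1.08 × 26892 = 29040 C; n(e⁻) = 29040 / 96500 = 0.3009 mol
Cathode: Co²⁺ + 2e⁻ → Co → n(Co) = 0.3009/2 = 0.1505 mol → 8.87 g
Anode: 2Cl⁻ → Cl₂ + 2e⁻ → n(Cl₂) = 0.3009/2 = 0.1505 mol → 3.37 L

8.87 g Co; 3.37 L Cl₂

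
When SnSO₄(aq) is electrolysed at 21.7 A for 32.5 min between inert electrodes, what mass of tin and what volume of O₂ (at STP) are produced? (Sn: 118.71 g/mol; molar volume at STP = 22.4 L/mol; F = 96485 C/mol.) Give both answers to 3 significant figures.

26.0 g Sn; 2.46 L O₂

Q = 21.7 × 1950 = 42320 C; n(e⁻) = 42320 / 96485 = 0.4386 mol
Cathode: Sn²⁺ + 2e⁻ → Sn → n(Sn) = 0.4386/2 = 0.2193 mol → 26.0 g
Anode: 2H₂O → O₂ + 4H⁺ + 4e⁻ → n(O₂) = 0.4386/4 = 0.1097 mol → 2.46 L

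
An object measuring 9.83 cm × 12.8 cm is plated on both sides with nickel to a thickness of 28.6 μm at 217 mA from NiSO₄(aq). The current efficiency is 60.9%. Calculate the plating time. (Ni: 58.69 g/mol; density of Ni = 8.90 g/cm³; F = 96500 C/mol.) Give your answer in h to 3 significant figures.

Plated area = 2 × 9.83 × 12.8 = 251.6 cm²
Volume = 251.6 × 28.6×10⁻⁴ cm = 0.7196 cm³
m(Ni) = 0.7196 × 8.90 = 6.404 g
n(Ni) = 6.404 / 58.69 = 0.1091 mol; n(e⁻) = 2 × 0.1091 = 0.2182 mol
Q = 0.2182 × 96500 / 0.609 = 34580 C
t = 34580 / 0.217 = 1.594×10^5 s = 44.3 h

44.3 h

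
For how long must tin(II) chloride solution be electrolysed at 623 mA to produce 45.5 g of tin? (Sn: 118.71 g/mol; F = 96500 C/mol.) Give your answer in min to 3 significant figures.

1980 min

n(Sn) = 45.5 / 118.71 = 0.3833 mol
Sn²⁺ + 2e⁻ → Sn, so n(e⁻) = 2 × 0.3833 = 0.7666 mol
Q = 0.7666 × 96500 = 73980 C
t = Q / I = 73980 / 0.623 = 1.187×10^5 s = 1980 min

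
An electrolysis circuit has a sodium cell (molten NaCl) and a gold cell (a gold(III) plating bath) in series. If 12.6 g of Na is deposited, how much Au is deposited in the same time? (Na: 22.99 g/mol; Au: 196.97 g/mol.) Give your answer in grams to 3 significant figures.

n(Na) = 12.6 / 22.99 = 0.5481 mol
Na⁺ + e⁻ → Na, so n(e⁻) = 0.5481 mol
Since the cells are in series, n(e⁻) in the Au cell is also 0.5481 mol.
Au³⁺ + 3e⁻ → Au, so n(Au) = 0.5481 / 3 = 0.1827 mol
m(Au) = 0.1827 × 196.97 = 36.0 g

36.0 g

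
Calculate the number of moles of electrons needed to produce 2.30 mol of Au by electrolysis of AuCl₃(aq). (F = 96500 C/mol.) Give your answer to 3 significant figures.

Au³⁺ + 3e⁻ → Au, so n(e⁻) = 3 × 2.30 = 6.900 mol

6.90 mol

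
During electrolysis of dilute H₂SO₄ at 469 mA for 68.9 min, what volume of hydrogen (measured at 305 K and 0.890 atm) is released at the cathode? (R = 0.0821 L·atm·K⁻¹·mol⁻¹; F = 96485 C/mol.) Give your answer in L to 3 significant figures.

0.283 L

Q = 0.469 A × 4134 s = 1939 C
n(e⁻) = 1939 / 96485 = 0.02010 mol
2H⁺ + 2e⁻ → H₂, so n(H₂) = 0.02010 / 2 = 0.01005 mol
V = nRT/P = 0.01005 × 0.0821 × 305 / 0.890 = 0.2828 L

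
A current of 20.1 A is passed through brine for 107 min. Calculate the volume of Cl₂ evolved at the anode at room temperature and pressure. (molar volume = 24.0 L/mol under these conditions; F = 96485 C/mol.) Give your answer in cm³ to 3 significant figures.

Charge passed = 20.1 × 6420 = 1.290×10^5 C
n(e⁻) = 1.290×10^5 / 96485 = 1.337 mol
2Cl⁻ → Cl₂ + 2e⁻, so n(Cl₂) = 1.337 / 2 = 0.6685 mol
V = 0.6685 × 24.0 = 16.04 L
= 16000 cm³

16000 cm³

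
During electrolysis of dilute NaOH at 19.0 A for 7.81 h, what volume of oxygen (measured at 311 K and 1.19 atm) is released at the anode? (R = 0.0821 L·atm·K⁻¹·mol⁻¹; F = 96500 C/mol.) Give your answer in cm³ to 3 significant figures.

Q = It = 19.0 × 28116 = 5.342×10^5 C
n(e⁻) = Q/F = 5.342×10^5/96500 = 5.536 mol
2H₂O → O₂ + 4H⁺ + 4e⁻, so n(O₂) = 5.536 / 4 = 1.384 mol
V = nRT/P = 1.384 × 0.0821 × 311 / 1.19 = 29.70 L
= 29700 cm³

29700 cm³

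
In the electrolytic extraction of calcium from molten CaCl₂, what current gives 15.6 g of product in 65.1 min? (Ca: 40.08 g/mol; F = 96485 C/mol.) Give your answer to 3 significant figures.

19.2 A

n(Ca) = 15.6 / 40.08 = 0.3892 mol
Ca²⁺ + 2e⁻ → Ca, so n(e⁻) = 2 × 0.3892 = 0.7784 mol
Q = 0.7784 × 96485 = 75100 C
I = Q / t = 75100 / 3906 s = 19.2 A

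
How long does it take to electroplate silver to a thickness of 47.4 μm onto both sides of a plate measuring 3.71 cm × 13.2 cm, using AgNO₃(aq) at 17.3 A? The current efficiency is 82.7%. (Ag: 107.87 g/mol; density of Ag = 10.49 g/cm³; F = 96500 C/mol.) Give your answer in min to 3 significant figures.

Plated area = 2 × 3.71 × 13.2 = 97.94 cm²
Volume = 97.94 × 47.4×10⁻⁴ cm = 0.4642 cm³
m(Ag) = 0.4642 × 10.49 = 4.869 g
n(Ag) = 4.869 / 107.87 = 0.04514 mol; n(e⁻) = 0.04514 mol
Q = 0.04514 × 96500 / 0.827 = 5267 C
t = 5267 / 17.3 = 304.5 s = 5.08 min

5.08 min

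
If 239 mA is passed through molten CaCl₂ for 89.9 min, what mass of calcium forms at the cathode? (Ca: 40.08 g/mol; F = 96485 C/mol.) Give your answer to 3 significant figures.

0.268 g

Charge passed = 0.239 × 5394 = 1289 C
n(e⁻) = 1289 / 96485 = 0.01336 mol
Ca²⁺ + 2e⁻ → Ca, so n(Ca) = 0.01336 / 2 = 0.006680 mol
m = 0.006680 × 40.08 = 0.268 g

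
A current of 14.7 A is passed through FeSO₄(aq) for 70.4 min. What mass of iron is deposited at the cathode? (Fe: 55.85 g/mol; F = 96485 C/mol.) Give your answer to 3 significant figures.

Charge passed = 14.7 × 4224 = 62090 C
n(e⁻) = Q/F = 62090/96485 = 0.6435 mol
Fe²⁺ + 2e⁻ → Fe, so n(Fe) = 0.6435 / 2 = 0.3218 mol
m = 0.3218 × 55.85 = 18.0 g

18.0 g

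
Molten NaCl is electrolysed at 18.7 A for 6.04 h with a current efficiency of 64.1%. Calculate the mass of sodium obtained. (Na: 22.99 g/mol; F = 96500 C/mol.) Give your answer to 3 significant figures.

62.1 g

Q = 18.7 × 21744 = 4.066×10^5 C
n(e⁻) = 4.066×10^5 / 96500 = 4.213 mol
Na⁺ + e⁻ → Na, so theoretical m(Na) = 4.213 × 22.99 = 96.86 g
Actual mass = 64.1% × 96.86 = 62.1 g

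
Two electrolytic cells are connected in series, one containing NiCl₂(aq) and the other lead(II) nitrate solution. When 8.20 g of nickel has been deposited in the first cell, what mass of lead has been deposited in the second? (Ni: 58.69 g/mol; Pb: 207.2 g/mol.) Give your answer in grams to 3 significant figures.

n(Ni) = 8.20 / 58.69 = 0.1397 mol
Ni²⁺ + 2e⁻ → Ni, so n(e⁻) = 2 × 0.1397 = 0.2794 mol
In series, the same 0.2794 mol of electrons flows through the second cell.
Pb²⁺ + 2e⁻ → Pb, so n(Pb) = 0.2794 / 2 = 0.1397 mol
m(Pb) = 0.1397 × 207.2 = 28.9 g

28.9 g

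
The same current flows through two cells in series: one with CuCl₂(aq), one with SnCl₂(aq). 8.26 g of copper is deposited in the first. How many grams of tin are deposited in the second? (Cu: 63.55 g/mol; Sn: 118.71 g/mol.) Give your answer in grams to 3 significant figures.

15.4 g

n(Cu) = 8.26 / 63.55 = 0.1300 mol
Cu²⁺ + 2e⁻ → Cu, so n(e⁻) = 2 × 0.1300 = 0.2600 mol
The cells are in series, so the same charge (and hence the same n(e⁻) = 0.2600 mol) passes through both.
Sn²⁺ + 2e⁻ → Sn, so n(Sn) = 0.2600 / 2 = 0.1300 mol
m(Sn) = 0.1300 × 118.71 = 15.4 g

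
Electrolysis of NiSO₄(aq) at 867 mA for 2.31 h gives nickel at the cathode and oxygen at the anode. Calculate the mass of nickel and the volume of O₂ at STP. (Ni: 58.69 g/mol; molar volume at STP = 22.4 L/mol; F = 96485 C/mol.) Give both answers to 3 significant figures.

Q = 0.867 × 8316 = 7210 C; n(e⁻) = 7210 / 96485 = 0.07473 mol
Cathode: Ni²⁺ + 2e⁻ → Ni → n(Ni) = 0.07473/2 = 0.03737 mol → 2.19 g
Anode: 2H₂O → O₂ + 4H⁺ + 4e⁻ → n(O₂) = 0.07473/4 = 0.01868 mol → 0.418 L

2.19 g Ni; 0.418 L O₂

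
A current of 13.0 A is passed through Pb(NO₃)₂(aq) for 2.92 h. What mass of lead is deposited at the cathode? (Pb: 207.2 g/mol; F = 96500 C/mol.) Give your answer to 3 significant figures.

Charge passed = 13.0 × 10512 = 1.367×10^5 C
Moles of electrons = 1.367×10^5 / 96500 = 1.417 mol
Pb²⁺ + 2e⁻ → Pb, so n(Pb) = 1.417 / 2 = 0.7085 mol
m = 0.7085 × 207.2 = 147 g

147 g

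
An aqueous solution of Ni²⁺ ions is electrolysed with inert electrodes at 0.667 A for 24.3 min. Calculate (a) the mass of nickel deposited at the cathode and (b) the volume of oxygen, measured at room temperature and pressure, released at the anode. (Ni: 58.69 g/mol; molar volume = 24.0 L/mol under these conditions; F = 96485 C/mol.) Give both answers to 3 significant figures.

0.296 g Ni; 0.0605 L O₂

Q = 0.667 × 1458 = 972.5 C; n(e⁻) = 972.5 / 96485 = 0.01008 mol
Cathode: Ni²⁺ + 2e⁻ → Ni → n(Ni) = 0.01008/2 = 0.005040 mol → 0.296 g
Anode: 2H₂O → O₂ + 4H⁺ + 4e⁻ → n(O₂) = 0.01008/4 = 0.002520 mol → 0.0605 L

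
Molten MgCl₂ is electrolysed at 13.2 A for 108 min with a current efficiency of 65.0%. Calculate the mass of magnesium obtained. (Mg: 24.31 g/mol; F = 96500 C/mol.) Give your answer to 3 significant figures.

7.00 g

Q = 13.2 × 6480 = 85540 C
n(e⁻) = 85540 / 96500 = 0.8864 mol
Mg²⁺ + 2e⁻ → Mg, so theoretical m(Mg) = 0.4432 × 24.31 = 10.77 g
Actual mass = 65.0% × 10.77 = 7.00 g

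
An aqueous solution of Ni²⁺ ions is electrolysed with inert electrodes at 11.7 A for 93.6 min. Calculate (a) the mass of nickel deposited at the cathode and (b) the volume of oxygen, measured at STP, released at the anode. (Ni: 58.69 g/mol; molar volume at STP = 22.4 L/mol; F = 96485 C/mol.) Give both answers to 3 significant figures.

Q = 11.7 × 5616 = 65710 C; n(e⁻) = 65710 / 96485 = 0.6810 mol
Cathode: Ni²⁺ + 2e⁻ → Ni → n(Ni) = 0.6810/2 = 0.3405 mol → 20.0 g
Anode: 2H₂O → O₂ + 4H⁺ + 4e⁻ → n(O₂) = 0.6810/4 = 0.1703 mol → 3.81 L

20.0 g Ni; 3.81 L O₂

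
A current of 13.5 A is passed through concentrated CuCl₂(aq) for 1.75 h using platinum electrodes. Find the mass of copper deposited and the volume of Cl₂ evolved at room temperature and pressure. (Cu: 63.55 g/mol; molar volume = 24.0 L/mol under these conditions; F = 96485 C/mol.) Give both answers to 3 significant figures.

28.0 g Cu; 10.6 L Cl₂

Q = 13.5 × 6300 = 85050 C; n(e⁻) = 85050 / 96485 = 0.8815 mol
Cathode: Cu²⁺ + 2e⁻ → Cu → n(Cu) = 0.8815/2 = 0.4408 mol → 28.0 g
Anode: 2Cl⁻ → Cl₂ + 2e⁻ → n(Cl₂) = 0.8815/2 = 0.4408 mol → 10.6 L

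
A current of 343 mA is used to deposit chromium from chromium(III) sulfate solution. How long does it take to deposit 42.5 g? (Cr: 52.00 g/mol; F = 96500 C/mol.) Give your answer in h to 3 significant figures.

192 h

n(Cr) = 42.5 / 52.00 = 0.8173 mol
Cr³⁺ + 3e⁻ → Cr, so n(e⁻) = 3 × 0.8173 = 2.452 mol
Q = 2.452 × 96500 = 2.366×10^5 C
t = Q / I = 2.366×10^5 / 0.343 = 6.898×10^5 s = 192 h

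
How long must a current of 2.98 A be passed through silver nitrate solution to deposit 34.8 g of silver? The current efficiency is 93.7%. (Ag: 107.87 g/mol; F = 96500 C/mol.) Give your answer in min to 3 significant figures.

n(Ag) = 34.8 / 107.87 = 0.3226 mol
Ag⁺ + e⁻ → Ag, so n(e⁻) = 0.3226 mol
Q = 0.3226 × 96500 / 0.937 = 33220 C
t = Q / I = 33220 / 2.98 = 11150 s = 186 min

186 min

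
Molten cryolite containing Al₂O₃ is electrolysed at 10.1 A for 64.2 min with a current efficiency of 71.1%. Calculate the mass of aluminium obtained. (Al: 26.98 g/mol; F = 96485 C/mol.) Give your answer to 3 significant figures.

Q = 10.1 × 3852 = 38910 C
n(e⁻) = 38910 / 96485 = 0.4033 mol
Al³⁺ + 3e⁻ → Al, so theoretical m(Al) = 0.1344 × 26.98 = 3.626 g
Actual mass = 71.1% × 3.626 = 2.58 g

2.58 g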